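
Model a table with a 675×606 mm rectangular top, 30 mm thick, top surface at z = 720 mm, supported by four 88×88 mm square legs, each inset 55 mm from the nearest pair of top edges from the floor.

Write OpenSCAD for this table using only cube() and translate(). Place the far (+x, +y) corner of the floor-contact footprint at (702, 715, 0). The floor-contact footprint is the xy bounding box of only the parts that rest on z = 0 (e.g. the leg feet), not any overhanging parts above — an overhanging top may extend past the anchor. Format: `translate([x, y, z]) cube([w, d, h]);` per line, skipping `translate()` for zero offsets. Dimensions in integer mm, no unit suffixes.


translate([82, 164, 690]) cube([675, 606, 30]);
translate([137, 219, 0]) cube([88, 88, 690]);
translate([614, 219, 0]) cube([88, 88, 690]);
translate([137, 627, 0]) cube([88, 88, 690]);
translate([614, 627, 0]) cube([88, 88, 690]);


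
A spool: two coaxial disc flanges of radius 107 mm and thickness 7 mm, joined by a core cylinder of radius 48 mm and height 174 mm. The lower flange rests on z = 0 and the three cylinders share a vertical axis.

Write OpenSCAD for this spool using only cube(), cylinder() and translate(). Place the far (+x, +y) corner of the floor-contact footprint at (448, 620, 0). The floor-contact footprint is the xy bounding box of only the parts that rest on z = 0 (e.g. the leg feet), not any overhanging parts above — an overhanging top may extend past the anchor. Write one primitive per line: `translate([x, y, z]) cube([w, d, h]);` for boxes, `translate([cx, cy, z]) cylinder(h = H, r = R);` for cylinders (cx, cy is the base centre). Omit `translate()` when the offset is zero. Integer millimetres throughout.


translate([341, 513, 0]) cylinder(h = 7, r = 107);
translate([341, 513, 7]) cylinder(h = 174, r = 48);
translate([341, 513, 181]) cylinder(h = 7, r = 107);


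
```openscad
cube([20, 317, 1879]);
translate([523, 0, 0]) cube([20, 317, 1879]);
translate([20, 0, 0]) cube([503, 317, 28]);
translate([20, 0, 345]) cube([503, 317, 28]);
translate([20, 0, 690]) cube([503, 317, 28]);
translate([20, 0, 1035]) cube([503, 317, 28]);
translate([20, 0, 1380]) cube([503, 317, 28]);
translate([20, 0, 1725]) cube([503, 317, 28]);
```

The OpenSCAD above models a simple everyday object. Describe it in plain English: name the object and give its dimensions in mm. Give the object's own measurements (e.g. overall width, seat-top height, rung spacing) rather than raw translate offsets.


An open bookshelf. Two side panels, each 20 mm thick, 317 mm deep and 1879 mm tall, stand 543 mm apart (outside-to-outside). Between them sit 6 shelves, each 28 mm thick and 317 mm deep, spanning the full gap between the sides. The bottom shelf rests on the floor (its underside at z = 0) and the clear gap between one shelf's top and the next shelf's underside is 317 mm.


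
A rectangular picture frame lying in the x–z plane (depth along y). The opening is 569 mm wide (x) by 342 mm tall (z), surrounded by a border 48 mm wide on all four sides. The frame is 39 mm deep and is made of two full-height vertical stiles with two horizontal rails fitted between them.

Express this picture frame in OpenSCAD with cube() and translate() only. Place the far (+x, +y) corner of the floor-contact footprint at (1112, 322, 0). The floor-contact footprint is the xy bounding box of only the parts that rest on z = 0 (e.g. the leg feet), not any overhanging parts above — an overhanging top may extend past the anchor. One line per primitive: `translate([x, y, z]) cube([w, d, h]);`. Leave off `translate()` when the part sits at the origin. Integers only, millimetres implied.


translate([447, 283, 0]) cube([48, 39, 438]);
translate([1064, 283, 0]) cube([48, 39, 438]);
translate([495, 283, 0]) cube([569, 39, 48]);
translate([495, 283, 390]) cube([569, 39, 48]);


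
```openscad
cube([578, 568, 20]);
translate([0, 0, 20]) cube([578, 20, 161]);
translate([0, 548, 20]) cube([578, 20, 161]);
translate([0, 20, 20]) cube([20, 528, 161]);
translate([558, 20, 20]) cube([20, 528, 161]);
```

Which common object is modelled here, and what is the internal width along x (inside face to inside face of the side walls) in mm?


An open box. The internal width is 538 mm.

A 578×568 base slab with four walls standing on it — an open box. The base is 578 mm wide and the walls are 20 mm thick, so the internal width is 578 − 2 × 20 = 538 mm.


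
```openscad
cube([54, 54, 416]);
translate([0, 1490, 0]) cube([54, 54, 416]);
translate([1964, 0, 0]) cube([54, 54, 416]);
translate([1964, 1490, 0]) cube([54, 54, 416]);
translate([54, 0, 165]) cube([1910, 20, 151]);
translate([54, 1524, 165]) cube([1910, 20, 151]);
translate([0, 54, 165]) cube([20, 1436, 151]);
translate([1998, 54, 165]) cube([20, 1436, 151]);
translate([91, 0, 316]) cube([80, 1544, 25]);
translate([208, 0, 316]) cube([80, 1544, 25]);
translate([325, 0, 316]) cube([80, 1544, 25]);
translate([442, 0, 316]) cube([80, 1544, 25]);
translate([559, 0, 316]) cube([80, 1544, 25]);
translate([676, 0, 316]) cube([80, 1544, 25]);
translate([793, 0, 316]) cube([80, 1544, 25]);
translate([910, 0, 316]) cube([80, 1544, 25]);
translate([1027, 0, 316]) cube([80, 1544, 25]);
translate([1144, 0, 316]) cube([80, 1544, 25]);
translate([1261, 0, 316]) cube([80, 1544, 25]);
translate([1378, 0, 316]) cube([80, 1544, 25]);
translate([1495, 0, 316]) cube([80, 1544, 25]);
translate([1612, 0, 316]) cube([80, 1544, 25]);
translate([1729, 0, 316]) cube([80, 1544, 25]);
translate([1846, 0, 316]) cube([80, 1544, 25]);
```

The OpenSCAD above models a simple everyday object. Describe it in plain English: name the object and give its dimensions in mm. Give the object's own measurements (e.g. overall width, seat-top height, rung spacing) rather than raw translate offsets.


A bed frame 2018 mm long (x) by 1544 mm wide (y). Four 54×54 mm corner posts, 416 mm tall, at the corners of the footprint. Four rails of 20 mm thickness and 151 mm height run between adjacent posts with their undersides at z = 165 mm, their outer faces flush with the outside of the frame (the two x-running rails run between the posts' inner faces; the two y-running rails run between the posts' inner faces). 16 slats, each 80 mm wide (x) and 25 mm thick, lie across the top of the two x-running rails, running the full 1544 mm width of the frame in y; along x they sit between the end posts with a 37 mm gap after the −x posts and between neighbouring slats, leaving 38 mm before the +x posts.


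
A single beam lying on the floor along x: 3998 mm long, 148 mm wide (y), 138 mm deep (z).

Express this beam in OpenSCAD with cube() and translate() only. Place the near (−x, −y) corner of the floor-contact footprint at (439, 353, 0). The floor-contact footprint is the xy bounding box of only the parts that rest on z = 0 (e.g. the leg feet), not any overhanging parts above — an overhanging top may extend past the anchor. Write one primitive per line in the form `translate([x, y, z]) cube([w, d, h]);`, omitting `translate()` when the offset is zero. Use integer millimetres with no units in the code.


translate([439, 353, 0]) cube([3998, 148, 138]);


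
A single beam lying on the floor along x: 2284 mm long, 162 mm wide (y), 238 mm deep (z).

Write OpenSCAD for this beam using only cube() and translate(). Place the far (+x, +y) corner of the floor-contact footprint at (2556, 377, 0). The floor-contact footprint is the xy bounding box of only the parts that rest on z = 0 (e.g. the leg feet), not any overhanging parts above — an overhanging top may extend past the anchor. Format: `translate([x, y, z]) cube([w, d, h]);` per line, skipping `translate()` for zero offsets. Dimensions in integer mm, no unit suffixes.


translate([272, 215, 0]) cube([2284, 162, 238]);


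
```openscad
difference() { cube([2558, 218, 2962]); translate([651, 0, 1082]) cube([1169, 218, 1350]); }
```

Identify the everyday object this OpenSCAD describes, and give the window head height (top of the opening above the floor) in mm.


A wall with a window opening. The window head height is 2432 mm.

A wall with a rectangular opening subtracted — a window. Sill at z = 1082, opening 1350 mm tall, so the head is at 1082 + 1350 = 2432 mm.


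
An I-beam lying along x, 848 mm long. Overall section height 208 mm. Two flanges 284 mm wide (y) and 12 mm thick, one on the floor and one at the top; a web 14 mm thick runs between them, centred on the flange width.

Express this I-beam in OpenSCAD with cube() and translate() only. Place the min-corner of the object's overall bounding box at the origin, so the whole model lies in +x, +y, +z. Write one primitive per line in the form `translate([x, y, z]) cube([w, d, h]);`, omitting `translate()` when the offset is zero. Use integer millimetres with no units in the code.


cube([848, 284, 12]);
translate([0, 135, 12]) cube([848, 14, 184]);
translate([0, 0, 196]) cube([848, 284, 12]);


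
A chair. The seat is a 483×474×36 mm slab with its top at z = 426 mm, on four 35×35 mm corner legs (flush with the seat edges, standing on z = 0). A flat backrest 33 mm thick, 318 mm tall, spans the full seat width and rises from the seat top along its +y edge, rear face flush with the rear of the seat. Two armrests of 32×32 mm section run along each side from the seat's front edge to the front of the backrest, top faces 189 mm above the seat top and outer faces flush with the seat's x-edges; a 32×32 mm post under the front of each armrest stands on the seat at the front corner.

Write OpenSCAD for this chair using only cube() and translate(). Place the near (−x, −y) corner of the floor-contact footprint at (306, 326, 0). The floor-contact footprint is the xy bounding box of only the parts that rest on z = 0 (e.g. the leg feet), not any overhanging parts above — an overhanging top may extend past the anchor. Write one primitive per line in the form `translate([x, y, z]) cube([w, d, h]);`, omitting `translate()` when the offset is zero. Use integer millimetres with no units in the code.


// leg_h = 426 - 36 = 390
// arm post h = 189 - 32 = 157
translate([306, 326, 390]) cube([483, 474, 36]);
translate([306, 326, 0]) cube([35, 35, 390]);
translate([754, 326, 0]) cube([35, 35, 390]);
translate([306, 765, 0]) cube([35, 35, 390]);
translate([754, 765, 0]) cube([35, 35, 390]);
translate([306, 767, 426]) cube([483, 33, 318]);
translate([306, 326, 583]) cube([32, 441, 32]);
translate([757, 326, 583]) cube([32, 441, 32]);
translate([306, 326, 426]) cube([32, 32, 157]);
translate([757, 326, 426]) cube([32, 32, 157]);


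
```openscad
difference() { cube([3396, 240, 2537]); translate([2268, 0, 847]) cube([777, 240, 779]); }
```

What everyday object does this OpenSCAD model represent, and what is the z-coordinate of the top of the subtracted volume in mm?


A wall with a window opening. The window head height is 1626 mm.

A wall with a rectangular opening subtracted — a window. Sill at z = 847, opening 779 mm tall, so the head is at 847 + 779 = 1626 mm.


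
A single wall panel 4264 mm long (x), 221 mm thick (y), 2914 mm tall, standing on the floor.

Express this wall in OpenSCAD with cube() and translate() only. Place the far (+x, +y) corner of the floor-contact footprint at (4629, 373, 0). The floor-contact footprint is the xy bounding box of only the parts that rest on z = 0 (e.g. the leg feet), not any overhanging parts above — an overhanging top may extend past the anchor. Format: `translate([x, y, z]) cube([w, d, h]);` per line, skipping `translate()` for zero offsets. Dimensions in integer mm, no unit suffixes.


translate([365, 152, 0]) cube([4264, 221, 2914]);


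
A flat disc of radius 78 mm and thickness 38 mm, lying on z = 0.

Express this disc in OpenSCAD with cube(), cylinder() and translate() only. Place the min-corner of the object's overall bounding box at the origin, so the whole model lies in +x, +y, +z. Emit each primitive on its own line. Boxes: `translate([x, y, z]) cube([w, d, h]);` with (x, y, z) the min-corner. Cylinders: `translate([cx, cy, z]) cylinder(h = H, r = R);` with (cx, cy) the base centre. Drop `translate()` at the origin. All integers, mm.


translate([78, 78, 0]) cylinder(h = 38, r = 78);


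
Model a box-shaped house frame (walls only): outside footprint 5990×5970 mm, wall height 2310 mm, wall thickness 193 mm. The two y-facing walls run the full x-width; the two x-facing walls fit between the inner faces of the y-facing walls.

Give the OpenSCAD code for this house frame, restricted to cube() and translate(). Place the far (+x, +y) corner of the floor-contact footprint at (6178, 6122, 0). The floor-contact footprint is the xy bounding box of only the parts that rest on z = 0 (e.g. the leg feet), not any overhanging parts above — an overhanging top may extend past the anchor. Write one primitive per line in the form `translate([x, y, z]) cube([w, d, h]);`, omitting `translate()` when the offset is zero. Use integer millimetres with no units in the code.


translate([188, 152, 0]) cube([5990, 193, 2310]);
translate([188, 5929, 0]) cube([5990, 193, 2310]);
translate([188, 345, 0]) cube([193, 5584, 2310]);
translate([5985, 345, 0]) cube([193, 5584, 2310]);


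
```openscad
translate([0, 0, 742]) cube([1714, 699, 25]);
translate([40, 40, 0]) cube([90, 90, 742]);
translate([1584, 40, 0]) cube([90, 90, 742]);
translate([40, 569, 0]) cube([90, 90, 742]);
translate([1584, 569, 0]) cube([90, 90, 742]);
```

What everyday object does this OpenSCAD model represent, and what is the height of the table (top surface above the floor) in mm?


A table. The table height is 767 mm.

A 1714×699×25 slab sits at z = 742 on four 90 mm square posts — a table. The top surface is at 742 + 25 = 767 mm.


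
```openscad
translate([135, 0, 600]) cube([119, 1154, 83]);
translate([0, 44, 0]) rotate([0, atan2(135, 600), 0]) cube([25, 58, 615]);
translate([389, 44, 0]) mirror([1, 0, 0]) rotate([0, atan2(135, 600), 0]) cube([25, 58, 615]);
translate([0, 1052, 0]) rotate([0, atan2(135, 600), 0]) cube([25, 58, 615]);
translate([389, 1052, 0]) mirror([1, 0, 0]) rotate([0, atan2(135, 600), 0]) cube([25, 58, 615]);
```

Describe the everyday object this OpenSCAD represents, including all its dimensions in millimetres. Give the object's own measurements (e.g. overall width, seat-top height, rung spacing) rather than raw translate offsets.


A sawhorse. A 119×1154×83 mm beam (x, y, z) sits on two A-frame leg pairs. Each pair is two raked legs of 25×58 mm section (58 mm along y) splaying symmetrically in x. Each leg rises 600 mm vertically over 135 mm of horizontal reach and is 615 mm long along its own axis. Every leg's outer bottom edge rests on the floor and its outer top edge meets a bottom edge of the beam — the left legs (tilting toward +x) meet the beam's −x bottom edge, the right legs (their mirror images, tilting toward −x) meet its +x bottom edge — so the leg tops tuck under the beam, the beam's underside is 600 mm above the floor, and the feet are 389 mm apart outside-to-outside with the beam centred between them. The two leg pairs are set in 44 mm from either end of the beam.


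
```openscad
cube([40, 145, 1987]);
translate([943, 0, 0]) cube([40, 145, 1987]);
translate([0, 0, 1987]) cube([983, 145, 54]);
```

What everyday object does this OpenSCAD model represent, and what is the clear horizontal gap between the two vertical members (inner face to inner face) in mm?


A door frame. The clear opening width is 903 mm.

Two 1987 mm tall posts with a header on top — a door frame. The left jamb is 40 mm wide at x = 0; the right jamb starts at x = 943. The clear opening is 943 − 40 = 903 mm.


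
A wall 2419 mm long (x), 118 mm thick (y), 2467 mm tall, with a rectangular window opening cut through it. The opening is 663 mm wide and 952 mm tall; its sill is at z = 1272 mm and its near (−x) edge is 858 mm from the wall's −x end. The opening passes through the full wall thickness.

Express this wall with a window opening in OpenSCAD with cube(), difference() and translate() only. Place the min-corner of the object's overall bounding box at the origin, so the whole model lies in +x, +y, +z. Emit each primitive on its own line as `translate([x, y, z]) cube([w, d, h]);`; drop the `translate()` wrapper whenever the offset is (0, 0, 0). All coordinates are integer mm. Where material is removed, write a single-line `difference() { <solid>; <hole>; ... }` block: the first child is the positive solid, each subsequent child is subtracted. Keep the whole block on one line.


difference() { cube([2419, 118, 2467]); translate([858, 0, 1272]) cube([663, 118, 952]); }


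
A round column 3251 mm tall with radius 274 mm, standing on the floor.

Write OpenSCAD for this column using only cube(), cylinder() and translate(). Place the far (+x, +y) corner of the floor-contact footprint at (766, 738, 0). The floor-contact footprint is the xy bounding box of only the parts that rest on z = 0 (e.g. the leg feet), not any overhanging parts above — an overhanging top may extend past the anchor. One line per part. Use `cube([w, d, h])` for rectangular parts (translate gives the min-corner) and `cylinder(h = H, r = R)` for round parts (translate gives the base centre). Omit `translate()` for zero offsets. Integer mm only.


translate([492, 464, 0]) cylinder(h = 3251, r = 274);


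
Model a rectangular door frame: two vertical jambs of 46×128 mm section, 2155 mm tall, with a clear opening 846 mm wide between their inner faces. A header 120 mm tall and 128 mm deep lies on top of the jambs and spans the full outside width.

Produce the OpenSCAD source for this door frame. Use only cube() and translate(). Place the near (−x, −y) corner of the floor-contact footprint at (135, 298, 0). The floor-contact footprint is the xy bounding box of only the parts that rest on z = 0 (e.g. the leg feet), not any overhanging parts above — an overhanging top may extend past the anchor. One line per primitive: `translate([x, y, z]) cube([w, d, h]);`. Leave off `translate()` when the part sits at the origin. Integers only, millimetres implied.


translate([135, 298, 0]) cube([46, 128, 2155]);
translate([1027, 298, 0]) cube([46, 128, 2155]);
translate([135, 298, 2155]) cube([938, 128, 120]);


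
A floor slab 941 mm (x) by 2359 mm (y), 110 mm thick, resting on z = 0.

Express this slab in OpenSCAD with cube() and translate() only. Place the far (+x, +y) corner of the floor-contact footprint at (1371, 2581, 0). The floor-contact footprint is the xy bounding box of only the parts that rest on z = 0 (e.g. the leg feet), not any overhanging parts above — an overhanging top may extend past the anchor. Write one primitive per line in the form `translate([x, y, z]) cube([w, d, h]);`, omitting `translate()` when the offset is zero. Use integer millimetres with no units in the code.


translate([430, 222, 0]) cube([941, 2359, 110]);


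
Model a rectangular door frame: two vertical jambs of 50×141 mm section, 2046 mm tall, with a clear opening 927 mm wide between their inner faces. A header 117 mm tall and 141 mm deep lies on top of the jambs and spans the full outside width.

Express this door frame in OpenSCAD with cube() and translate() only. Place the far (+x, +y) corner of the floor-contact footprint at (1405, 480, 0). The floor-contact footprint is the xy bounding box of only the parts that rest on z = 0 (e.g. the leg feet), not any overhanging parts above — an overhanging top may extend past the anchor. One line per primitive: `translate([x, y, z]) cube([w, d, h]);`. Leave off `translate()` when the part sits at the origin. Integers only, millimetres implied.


translate([378, 339, 0]) cube([50, 141, 2046]);
translate([1355, 339, 0]) cube([50, 141, 2046]);
translate([378, 339, 2046]) cube([1027, 141, 117]);


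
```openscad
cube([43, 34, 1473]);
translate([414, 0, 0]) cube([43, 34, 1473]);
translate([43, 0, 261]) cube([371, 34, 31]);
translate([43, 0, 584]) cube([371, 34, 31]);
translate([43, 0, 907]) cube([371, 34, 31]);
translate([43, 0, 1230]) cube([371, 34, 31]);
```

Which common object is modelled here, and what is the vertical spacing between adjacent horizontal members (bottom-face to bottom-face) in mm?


A ladder. The rung spacing is 323 mm.

Two tall 43×34 posts with 4 short bars between them — a ladder. Adjacent rungs sit at z = 261 and z = 584, so the spacing is 584 − 261 = 323 mm.


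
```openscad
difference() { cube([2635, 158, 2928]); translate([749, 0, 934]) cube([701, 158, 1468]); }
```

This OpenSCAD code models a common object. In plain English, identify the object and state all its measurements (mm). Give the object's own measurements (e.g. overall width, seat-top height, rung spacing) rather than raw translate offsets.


A wall 2635 mm long (x), 158 mm thick (y), 2928 mm tall, with a rectangular window opening cut through it. The opening is 701 mm wide and 1468 mm tall; its sill is at z = 934 mm and its near (−x) edge is 749 mm from the wall's −x end. The opening passes through the full wall thickness.


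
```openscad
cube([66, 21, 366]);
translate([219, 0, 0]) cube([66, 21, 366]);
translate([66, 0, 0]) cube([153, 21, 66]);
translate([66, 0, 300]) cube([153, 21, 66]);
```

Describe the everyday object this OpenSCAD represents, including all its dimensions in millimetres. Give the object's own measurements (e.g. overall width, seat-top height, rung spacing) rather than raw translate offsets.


A rectangular picture frame lying in the x–z plane (depth along y). The opening is 153 mm wide (x) by 234 mm tall (z), surrounded by a border 66 mm wide on all four sides. The frame is 21 mm deep and is made of two full-height vertical stiles with two horizontal rails fitted between them.


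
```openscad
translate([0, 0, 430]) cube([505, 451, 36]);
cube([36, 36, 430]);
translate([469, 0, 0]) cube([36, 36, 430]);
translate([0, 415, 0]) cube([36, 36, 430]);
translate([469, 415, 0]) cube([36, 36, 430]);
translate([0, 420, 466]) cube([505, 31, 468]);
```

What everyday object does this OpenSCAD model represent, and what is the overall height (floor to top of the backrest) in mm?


A chair. The overall height is 934 mm.

A slab on four corner posts with a tall panel at the back — a chair. The seat slab sits at z = 430 with thickness 36, and the 468 mm backrest starts at the seat top, so the overall height is 430 + 36 + 468 = 934 mm.


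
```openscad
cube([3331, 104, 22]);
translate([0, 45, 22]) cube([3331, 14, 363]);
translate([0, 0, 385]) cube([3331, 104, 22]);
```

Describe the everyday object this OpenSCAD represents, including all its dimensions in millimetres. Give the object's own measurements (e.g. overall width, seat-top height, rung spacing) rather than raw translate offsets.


An I-beam lying along x, 3331 mm long. Overall section height 407 mm. Two flanges 104 mm wide (y) and 22 mm thick, one on the floor and one at the top; a web 14 mm thick runs between them, centred on the flange width.


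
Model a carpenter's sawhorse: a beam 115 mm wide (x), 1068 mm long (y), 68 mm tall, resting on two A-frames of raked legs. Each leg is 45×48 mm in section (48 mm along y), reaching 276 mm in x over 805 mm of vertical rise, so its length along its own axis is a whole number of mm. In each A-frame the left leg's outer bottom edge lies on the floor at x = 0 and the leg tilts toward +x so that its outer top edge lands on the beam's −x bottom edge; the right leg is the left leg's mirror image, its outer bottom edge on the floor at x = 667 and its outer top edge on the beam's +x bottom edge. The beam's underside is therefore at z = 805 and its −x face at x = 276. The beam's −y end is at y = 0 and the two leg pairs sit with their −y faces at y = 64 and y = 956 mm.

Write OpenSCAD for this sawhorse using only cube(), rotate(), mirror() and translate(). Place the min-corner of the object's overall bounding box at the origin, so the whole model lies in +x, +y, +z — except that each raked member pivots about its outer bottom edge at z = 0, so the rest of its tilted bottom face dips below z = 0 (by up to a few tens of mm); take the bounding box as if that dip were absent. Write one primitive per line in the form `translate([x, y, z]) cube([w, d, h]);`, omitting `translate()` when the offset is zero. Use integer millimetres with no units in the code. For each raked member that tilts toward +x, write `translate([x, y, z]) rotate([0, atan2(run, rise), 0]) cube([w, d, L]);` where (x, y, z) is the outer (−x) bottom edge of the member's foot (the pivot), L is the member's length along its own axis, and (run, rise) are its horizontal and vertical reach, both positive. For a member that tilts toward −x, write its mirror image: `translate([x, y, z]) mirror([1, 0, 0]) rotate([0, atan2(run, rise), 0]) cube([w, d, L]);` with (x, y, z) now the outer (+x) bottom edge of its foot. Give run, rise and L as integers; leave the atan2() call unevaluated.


// leg length = √(276² + 805²) = 851
// right-leg outer foot x = 2·276 + 115 = 667
// beam min-corner = (276, 0, 805)
translate([276, 0, 805]) cube([115, 1068, 68]);
translate([0, 64, 0]) rotate([0, atan2(276, 805), 0]) cube([45, 48, 851]);
translate([667, 64, 0]) mirror([1, 0, 0]) rotate([0, atan2(276, 805), 0]) cube([45, 48, 851]);
translate([0, 956, 0]) rotate([0, atan2(276, 805), 0]) cube([45, 48, 851]);
translate([667, 956, 0]) mirror([1, 0, 0]) rotate([0, atan2(276, 805), 0]) cube([45, 48, 851]);


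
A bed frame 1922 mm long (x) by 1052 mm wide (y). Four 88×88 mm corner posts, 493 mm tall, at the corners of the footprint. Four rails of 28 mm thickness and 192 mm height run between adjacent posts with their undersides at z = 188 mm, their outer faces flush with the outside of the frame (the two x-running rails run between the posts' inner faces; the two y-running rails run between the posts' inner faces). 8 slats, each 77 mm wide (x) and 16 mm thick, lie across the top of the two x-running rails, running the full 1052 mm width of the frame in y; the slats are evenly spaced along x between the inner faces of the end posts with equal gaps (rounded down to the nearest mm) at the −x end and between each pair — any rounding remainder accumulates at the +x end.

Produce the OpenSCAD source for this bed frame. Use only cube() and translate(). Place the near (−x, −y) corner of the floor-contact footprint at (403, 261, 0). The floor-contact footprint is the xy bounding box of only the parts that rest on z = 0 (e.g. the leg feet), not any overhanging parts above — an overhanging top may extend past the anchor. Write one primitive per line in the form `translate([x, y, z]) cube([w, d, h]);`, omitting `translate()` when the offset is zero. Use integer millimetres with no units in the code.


translate([403, 261, 0]) cube([88, 88, 493]);
translate([403, 1225, 0]) cube([88, 88, 493]);
translate([2237, 261, 0]) cube([88, 88, 493]);
translate([2237, 1225, 0]) cube([88, 88, 493]);
translate([491, 261, 188]) cube([1746, 28, 192]);
translate([491, 1285, 188]) cube([1746, 28, 192]);
translate([403, 349, 188]) cube([28, 876, 192]);
translate([2297, 349, 188]) cube([28, 876, 192]);
translate([616, 261, 380]) cube([77, 1052, 16]);
translate([818, 261, 380]) cube([77, 1052, 16]);
translate([1020, 261, 380]) cube([77, 1052, 16]);
translate([1222, 261, 380]) cube([77, 1052, 16]);
translate([1424, 261, 380]) cube([77, 1052, 16]);
translate([1626, 261, 380]) cube([77, 1052, 16]);
translate([1828, 261, 380]) cube([77, 1052, 16]);
translate([2030, 261, 380]) cube([77, 1052, 16]);


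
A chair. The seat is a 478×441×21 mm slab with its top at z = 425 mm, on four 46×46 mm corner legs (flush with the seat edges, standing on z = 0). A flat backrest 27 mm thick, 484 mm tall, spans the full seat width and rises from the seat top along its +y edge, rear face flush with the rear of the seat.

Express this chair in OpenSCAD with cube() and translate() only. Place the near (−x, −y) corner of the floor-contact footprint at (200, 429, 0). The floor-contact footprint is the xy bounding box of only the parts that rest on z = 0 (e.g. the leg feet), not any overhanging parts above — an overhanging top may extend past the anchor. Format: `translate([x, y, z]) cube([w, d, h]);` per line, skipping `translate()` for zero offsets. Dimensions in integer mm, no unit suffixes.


// leg_h = 425 - 21 = 404
translate([200, 429, 404]) cube([478, 441, 21]);
translate([200, 429, 0]) cube([46, 46, 404]);
translate([632, 429, 0]) cube([46, 46, 404]);
translate([200, 824, 0]) cube([46, 46, 404]);
translate([632, 824, 0]) cube([46, 46, 404]);
translate([200, 843, 425]) cube([478, 27, 484]);


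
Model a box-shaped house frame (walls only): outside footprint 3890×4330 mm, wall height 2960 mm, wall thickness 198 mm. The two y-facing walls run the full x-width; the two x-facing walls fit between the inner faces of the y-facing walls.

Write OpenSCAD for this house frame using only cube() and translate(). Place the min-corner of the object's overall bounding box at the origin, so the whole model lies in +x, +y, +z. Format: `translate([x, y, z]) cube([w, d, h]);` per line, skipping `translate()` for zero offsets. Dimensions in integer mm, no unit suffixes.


cube([3890, 198, 2960]);
translate([0, 4132, 0]) cube([3890, 198, 2960]);
translate([0, 198, 0]) cube([198, 3934, 2960]);
translate([3692, 198, 0]) cube([198, 3934, 2960]);


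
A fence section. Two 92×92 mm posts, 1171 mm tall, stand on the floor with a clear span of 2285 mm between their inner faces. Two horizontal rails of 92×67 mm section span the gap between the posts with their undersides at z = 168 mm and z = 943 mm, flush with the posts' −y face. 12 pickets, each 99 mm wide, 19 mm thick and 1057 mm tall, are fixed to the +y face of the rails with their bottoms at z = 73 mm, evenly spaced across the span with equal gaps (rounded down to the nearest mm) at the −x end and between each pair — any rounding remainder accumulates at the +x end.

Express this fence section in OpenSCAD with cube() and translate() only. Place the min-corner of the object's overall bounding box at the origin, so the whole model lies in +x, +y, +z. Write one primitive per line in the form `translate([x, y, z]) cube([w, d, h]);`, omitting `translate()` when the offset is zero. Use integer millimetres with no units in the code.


cube([92, 92, 1171]);
translate([2377, 0, 0]) cube([92, 92, 1171]);
translate([92, 0, 168]) cube([2285, 92, 67]);
translate([92, 0, 943]) cube([2285, 92, 67]);
translate([176, 92, 73]) cube([99, 19, 1057]);
translate([359, 92, 73]) cube([99, 19, 1057]);
translate([542, 92, 73]) cube([99, 19, 1057]);
translate([725, 92, 73]) cube([99, 19, 1057]);
translate([908, 92, 73]) cube([99, 19, 1057]);
translate([1091, 92, 73]) cube([99, 19, 1057]);
translate([1274, 92, 73]) cube([99, 19, 1057]);
translate([1457, 92, 73]) cube([99, 19, 1057]);
translate([1640, 92, 73]) cube([99, 19, 1057]);
translate([1823, 92, 73]) cube([99, 19, 1057]);
translate([2006, 92, 73]) cube([99, 19, 1057]);
translate([2189, 92, 73]) cube([99, 19, 1057]);


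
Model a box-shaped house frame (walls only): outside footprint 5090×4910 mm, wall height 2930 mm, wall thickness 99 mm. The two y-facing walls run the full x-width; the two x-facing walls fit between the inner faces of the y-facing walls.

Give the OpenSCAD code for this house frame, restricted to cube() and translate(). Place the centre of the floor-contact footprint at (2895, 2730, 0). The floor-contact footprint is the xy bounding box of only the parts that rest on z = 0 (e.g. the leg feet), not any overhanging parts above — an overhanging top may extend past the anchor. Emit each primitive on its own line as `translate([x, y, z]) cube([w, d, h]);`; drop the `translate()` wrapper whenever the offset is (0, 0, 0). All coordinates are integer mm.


translate([350, 275, 0]) cube([5090, 99, 2930]);
translate([350, 5086, 0]) cube([5090, 99, 2930]);
translate([350, 374, 0]) cube([99, 4712, 2930]);
translate([5341, 374, 0]) cube([99, 4712, 2930]);


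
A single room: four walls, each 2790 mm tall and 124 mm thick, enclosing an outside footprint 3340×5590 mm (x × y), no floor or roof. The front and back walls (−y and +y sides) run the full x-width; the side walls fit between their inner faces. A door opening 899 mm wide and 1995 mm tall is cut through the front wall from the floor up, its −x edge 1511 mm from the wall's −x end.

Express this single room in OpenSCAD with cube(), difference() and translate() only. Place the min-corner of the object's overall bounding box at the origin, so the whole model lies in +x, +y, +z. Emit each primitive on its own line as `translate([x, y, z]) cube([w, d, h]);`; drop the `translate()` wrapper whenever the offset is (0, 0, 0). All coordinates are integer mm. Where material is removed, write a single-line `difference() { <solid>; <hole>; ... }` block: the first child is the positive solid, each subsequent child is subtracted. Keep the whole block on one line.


difference() { cube([3340, 124, 2790]); translate([1511, 0, 0]) cube([899, 124, 1995]); }
translate([0, 5466, 0]) cube([3340, 124, 2790]);
translate([0, 124, 0]) cube([124, 5342, 2790]);
translate([3216, 124, 0]) cube([124, 5342, 2790]);


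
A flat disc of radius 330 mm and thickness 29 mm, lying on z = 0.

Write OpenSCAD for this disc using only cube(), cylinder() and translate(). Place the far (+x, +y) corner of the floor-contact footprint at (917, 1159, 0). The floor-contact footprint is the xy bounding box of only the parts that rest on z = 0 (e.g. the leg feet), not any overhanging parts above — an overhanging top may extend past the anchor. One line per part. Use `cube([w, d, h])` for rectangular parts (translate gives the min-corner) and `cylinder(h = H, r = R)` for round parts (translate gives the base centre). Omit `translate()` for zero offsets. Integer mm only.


translate([587, 829, 0]) cylinder(h = 29, r = 330);


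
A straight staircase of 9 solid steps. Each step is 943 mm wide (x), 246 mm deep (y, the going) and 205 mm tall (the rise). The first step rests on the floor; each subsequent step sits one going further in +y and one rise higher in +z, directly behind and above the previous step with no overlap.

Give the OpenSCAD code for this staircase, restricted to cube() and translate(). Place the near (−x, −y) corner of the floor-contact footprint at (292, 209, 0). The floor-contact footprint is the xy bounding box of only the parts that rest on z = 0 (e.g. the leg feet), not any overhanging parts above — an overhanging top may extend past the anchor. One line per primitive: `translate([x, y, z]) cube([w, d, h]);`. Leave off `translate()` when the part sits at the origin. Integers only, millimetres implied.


translate([292, 209, 0]) cube([943, 246, 205]);
translate([292, 455, 205]) cube([943, 246, 205]);
translate([292, 701, 410]) cube([943, 246, 205]);
translate([292, 947, 615]) cube([943, 246, 205]);
translate([292, 1193, 820]) cube([943, 246, 205]);
translate([292, 1439, 1025]) cube([943, 246, 205]);
translate([292, 1685, 1230]) cube([943, 246, 205]);
translate([292, 1931, 1435]) cube([943, 246, 205]);
translate([292, 2177, 1640]) cube([943, 246, 205]);


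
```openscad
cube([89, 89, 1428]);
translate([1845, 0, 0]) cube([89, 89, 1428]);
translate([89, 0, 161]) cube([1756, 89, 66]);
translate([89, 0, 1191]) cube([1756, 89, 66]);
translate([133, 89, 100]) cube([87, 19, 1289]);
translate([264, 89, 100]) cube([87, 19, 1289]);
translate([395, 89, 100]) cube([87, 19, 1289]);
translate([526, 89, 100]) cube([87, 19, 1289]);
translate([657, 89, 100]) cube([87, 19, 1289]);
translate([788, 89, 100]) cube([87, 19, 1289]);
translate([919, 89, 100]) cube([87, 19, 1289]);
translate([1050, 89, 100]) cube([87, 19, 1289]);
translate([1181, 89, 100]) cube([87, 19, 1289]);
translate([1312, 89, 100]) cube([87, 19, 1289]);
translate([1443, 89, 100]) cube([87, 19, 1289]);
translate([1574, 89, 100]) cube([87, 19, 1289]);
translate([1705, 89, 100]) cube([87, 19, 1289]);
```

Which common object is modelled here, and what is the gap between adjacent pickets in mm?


A fence section. The picket gap is 44 mm.

Two posts, two rails, 13 pickets — a fence section. Span 1756 mm holds 13 pickets of 87 mm with 14 equal gaps: ⌊(1756 − 13·87) / 14⌋ = 44 mm.


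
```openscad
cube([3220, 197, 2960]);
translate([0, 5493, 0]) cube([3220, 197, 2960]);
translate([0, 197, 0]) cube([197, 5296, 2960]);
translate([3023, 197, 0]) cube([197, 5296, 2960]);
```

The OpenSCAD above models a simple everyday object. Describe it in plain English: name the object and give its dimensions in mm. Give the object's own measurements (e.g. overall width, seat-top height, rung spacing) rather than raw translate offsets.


The wall frame of a small rectangular building: four walls, each 2960 mm tall and 197 mm thick, enclosing a footprint 3220 mm (x) by 5690 mm (y) outside-to-outside, with no floor or roof. The front and back walls (the −y and +y sides) span the full width; the two side walls fit between them.


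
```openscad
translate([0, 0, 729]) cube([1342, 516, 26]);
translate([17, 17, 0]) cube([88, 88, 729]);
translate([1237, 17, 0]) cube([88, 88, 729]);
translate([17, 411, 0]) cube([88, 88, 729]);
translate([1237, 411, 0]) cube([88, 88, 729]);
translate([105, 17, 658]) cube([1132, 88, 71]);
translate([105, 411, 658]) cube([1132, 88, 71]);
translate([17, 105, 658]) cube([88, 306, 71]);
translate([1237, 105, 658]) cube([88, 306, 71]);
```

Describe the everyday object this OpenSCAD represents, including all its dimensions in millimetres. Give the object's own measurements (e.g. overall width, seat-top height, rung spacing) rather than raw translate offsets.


A table: top 1342 mm (x) × 516 mm (y), 26 mm thick, upper face at z = 755 mm, on four 88×88 mm square legs, each inset 17 mm from the nearest pair of top edges from z = 0 to the bottom of the top. Four apron rails, 88 mm thick and 71 mm tall, run between adjacent legs with their top edges flush with the underside of the top and their outer faces flush with the legs' outer faces.


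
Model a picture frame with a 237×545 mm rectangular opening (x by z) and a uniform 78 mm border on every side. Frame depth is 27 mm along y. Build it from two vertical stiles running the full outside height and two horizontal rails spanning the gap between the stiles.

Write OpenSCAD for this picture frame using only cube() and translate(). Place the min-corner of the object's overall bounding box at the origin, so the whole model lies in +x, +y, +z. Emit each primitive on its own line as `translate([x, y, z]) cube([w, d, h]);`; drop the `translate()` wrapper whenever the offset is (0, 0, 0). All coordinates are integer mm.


cube([78, 27, 701]);
translate([315, 0, 0]) cube([78, 27, 701]);
translate([78, 0, 0]) cube([237, 27, 78]);
translate([78, 0, 623]) cube([237, 27, 78]);


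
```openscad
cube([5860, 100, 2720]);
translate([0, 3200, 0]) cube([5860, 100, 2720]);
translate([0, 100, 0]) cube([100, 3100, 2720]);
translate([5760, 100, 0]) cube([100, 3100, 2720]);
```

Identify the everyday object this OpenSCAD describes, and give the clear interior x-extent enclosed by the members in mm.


A house (or room) frame. The interior width is 5660 mm.

Four 2720 mm walls enclosing a rectangle with no floor or roof — a room or house frame. Outside width is 5860 mm and wall thickness is 100 mm, so the interior width is 5860 − 2 × 100 = 5660 mm.


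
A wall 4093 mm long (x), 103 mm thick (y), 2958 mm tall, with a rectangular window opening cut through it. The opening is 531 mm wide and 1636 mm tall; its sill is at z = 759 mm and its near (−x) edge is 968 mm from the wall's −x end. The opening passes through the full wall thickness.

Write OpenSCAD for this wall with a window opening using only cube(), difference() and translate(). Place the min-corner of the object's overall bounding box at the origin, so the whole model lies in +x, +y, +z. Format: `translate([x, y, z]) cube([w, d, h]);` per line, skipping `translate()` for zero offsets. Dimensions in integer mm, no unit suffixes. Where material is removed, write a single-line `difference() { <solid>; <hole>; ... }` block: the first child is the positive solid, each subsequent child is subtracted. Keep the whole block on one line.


difference() { cube([4093, 103, 2958]); translate([968, 0, 759]) cube([531, 103, 1636]); }
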